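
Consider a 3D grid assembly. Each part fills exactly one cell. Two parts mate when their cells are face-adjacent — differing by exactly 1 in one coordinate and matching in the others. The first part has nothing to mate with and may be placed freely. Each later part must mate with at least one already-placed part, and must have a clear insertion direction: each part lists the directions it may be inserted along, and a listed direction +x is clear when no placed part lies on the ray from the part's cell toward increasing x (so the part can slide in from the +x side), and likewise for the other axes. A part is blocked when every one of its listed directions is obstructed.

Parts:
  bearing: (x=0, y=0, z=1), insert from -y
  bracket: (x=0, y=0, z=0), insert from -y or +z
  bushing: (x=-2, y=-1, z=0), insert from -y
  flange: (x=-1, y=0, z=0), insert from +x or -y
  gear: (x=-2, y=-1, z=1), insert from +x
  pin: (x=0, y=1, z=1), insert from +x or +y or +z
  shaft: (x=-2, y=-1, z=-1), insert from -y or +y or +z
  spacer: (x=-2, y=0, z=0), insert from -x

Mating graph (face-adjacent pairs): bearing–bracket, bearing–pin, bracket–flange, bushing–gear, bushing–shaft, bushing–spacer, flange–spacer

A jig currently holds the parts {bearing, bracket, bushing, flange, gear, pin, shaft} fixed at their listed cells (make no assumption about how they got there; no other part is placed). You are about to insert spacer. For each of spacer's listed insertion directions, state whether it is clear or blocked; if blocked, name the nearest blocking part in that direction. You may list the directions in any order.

-x: clear

-x: ray from spacer(-2, 0, 0) has no placed part ⇒ clear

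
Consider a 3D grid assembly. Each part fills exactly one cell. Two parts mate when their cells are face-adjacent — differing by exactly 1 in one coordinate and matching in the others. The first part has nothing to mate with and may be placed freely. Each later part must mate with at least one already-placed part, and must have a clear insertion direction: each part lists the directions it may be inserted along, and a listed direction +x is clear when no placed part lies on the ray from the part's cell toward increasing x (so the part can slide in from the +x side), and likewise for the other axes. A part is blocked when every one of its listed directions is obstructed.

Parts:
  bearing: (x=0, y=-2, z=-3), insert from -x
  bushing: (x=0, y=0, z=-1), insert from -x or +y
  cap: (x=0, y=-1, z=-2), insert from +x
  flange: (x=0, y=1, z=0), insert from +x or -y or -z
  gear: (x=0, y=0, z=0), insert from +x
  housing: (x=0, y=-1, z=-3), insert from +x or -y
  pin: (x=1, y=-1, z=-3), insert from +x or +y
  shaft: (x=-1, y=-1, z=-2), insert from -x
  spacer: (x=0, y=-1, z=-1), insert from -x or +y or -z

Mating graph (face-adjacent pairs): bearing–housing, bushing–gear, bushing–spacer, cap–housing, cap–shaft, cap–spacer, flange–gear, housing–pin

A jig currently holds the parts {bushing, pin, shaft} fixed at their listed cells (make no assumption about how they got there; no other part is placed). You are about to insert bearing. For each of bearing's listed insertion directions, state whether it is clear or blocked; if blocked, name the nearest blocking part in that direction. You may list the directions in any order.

-x: ray from bearing(0, -2, -3) has no placed part ⇒ clear

-x: clear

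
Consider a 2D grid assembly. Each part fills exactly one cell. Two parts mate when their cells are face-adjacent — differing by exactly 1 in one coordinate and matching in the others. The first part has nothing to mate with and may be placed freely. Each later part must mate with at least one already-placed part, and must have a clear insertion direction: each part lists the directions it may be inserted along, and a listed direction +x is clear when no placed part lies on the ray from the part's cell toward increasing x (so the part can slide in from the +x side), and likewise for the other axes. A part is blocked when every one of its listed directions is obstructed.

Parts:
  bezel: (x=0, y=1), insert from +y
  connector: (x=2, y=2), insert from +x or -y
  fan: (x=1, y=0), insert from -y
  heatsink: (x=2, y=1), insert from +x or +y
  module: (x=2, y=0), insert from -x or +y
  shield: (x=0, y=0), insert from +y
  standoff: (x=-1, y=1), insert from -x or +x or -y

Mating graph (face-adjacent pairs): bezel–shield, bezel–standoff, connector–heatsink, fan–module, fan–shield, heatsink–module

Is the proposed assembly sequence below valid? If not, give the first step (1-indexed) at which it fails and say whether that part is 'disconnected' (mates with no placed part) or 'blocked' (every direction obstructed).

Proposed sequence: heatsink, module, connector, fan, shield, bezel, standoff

1. heatsink@(2, 1) [+x clear] — {heatsink}
2. module@(2, 0) [-x clear] — {heatsink, module}
3. connector@(2, 2) [+x clear] — {connector, heatsink, module}
4. fan@(1, 0) [-y clear] — {connector, fan, heatsink, module}
5. shield@(0, 0) [+y clear] — {connector, fan, heatsink, module, shield}
6. bezel@(0, 1) [+y clear] — {bezel, connector, fan, heatsink, module, shield}
7. standoff@(-1, 1) [-x clear] — {bezel, connector, fan, heatsink, module, shield, standoff}

Valid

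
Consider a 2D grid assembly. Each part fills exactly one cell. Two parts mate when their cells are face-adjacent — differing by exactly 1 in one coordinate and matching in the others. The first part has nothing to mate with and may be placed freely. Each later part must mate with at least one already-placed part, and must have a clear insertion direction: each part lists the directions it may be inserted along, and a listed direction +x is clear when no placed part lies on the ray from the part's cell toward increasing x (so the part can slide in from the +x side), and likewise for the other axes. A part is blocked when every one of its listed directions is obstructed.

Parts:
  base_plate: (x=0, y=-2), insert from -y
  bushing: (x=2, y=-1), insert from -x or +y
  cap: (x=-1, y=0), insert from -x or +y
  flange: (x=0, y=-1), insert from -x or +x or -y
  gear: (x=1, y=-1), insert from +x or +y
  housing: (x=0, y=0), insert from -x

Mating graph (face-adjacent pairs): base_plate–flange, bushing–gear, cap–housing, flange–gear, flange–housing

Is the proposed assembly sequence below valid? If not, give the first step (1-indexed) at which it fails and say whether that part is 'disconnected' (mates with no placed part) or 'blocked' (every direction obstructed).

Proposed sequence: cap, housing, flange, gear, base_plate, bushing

1. cap@(-1, 0) [-x clear] — {cap}
2. housing@(0, 0) — -x all obstructed ⇒ blocked

Invalid at step 2 (blocked)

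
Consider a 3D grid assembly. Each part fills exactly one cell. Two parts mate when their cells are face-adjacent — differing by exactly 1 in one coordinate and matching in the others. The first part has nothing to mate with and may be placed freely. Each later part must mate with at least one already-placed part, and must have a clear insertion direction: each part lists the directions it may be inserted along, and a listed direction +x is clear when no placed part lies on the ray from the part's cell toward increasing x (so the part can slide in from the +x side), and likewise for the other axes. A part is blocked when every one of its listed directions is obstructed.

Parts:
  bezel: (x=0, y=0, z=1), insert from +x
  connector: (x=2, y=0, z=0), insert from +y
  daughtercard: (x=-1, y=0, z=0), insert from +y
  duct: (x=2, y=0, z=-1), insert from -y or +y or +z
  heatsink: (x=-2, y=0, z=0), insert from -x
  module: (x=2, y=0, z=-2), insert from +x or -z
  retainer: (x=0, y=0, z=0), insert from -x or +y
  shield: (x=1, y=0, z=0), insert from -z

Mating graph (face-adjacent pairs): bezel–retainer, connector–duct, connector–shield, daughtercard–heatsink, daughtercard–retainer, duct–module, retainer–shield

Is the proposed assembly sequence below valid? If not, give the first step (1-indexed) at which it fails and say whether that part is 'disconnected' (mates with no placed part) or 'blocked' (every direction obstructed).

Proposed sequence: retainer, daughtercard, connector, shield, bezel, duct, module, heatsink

Invalid at step 3 (disconnected)

1. retainer@(0, 0, 0) [-x clear] — {retainer}
2. daughtercard@(-1, 0, 0) [+y clear] — {daughtercard, retainer}
3. connector@(2, 0, 0) — no placed neighbour ⇒ disconnected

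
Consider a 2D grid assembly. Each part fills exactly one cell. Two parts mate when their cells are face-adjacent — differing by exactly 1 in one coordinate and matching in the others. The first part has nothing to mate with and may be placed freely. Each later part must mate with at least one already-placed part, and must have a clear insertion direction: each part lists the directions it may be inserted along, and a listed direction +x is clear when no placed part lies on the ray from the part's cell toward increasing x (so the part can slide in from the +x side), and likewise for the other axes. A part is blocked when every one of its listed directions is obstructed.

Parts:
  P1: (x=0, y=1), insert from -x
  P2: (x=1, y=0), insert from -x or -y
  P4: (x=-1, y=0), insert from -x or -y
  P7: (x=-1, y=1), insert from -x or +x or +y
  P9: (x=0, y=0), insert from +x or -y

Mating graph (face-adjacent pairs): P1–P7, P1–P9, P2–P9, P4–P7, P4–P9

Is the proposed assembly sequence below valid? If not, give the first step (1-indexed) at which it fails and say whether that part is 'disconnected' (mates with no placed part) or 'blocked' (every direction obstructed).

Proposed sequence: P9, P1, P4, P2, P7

Valid

1. P9@(0, 0) [+x clear] — {P9}
2. P1@(0, 1) [-x clear] — {P1, P9}
3. P4@(-1, 0) [-x clear] — {P1, P4, P9}
4. P2@(1, 0) [-y clear] — {P1, P2, P4, P9}
5. P7@(-1, 1) [-x clear] — {P1, P2, P4, P7, P9}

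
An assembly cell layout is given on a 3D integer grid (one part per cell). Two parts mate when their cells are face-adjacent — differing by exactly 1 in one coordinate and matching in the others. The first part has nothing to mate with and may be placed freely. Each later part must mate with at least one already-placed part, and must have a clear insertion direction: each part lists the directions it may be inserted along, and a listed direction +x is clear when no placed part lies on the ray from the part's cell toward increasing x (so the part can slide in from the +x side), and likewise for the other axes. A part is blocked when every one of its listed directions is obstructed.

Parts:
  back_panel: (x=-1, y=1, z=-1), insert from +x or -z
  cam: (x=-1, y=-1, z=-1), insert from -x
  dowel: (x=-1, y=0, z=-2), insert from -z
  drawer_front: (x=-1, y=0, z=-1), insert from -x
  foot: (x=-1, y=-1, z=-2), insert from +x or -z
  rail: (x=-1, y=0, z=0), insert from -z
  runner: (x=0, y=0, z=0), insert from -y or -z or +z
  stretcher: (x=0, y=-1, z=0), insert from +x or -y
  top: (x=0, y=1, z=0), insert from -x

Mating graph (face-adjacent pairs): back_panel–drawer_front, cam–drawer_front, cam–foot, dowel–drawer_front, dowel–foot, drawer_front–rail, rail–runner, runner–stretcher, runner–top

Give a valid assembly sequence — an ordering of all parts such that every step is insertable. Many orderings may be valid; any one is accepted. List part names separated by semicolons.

rail; runner; stretcher; drawer_front; cam; top; dowel; back_panel; foot

1. rail@(-1, 0, 0) [-z clear] — {rail}
2. runner@(0, 0, 0) [-y clear] — {rail, runner}
3. stretcher@(0, -1, 0) [+x clear] — {rail, runner, stretcher}
4. drawer_front@(-1, 0, -1) [-x clear] — {drawer_front, rail, runner, stretcher}
5. cam@(-1, -1, -1) [-x clear] — {cam, drawer_front, rail, runner, stretcher}
6. top@(0, 1, 0) [-x clear] — {cam, drawer_front, rail, runner, stretcher, top}
7. dowel@(-1, 0, -2) [-z clear] — {cam, dowel, drawer_front, rail, runner, stretcher, top}
8. back_panel@(-1, 1, -1) [+x clear] — {back_panel, cam, dowel, drawer_front, rail, runner, stretcher, top}
9. foot@(-1, -1, -2) [+x clear] — {back_panel, cam, dowel, drawer_front, foot, rail, runner, stretcher, top}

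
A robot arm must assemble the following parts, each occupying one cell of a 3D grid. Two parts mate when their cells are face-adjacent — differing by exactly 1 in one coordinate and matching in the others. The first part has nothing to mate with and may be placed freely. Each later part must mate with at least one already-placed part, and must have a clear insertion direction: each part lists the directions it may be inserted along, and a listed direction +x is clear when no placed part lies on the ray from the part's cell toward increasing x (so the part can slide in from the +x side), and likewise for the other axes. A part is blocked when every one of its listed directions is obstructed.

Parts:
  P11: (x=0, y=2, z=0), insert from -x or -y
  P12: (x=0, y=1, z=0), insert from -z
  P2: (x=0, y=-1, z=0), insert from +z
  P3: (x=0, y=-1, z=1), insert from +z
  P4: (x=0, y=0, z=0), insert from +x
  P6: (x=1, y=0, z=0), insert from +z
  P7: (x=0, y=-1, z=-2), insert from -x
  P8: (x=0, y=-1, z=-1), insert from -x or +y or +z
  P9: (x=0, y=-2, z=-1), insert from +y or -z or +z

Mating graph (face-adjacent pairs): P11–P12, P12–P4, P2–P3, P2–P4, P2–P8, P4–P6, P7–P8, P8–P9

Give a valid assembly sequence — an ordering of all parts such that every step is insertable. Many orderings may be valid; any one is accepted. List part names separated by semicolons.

1. P9@(0, -2, -1) [+y clear] — {P9}
2. P8@(0, -1, -1) [-x clear] — {P8, P9}
3. P2@(0, -1, 0) [+z clear] — {P2, P8, P9}
4. P7@(0, -1, -2) [-x clear] — {P2, P7, P8, P9}
5. P3@(0, -1, 1) [+z clear] — {P2, P3, P7, P8, P9}
6. P4@(0, 0, 0) [+x clear] — {P2, P3, P4, P7, P8, P9}
7. P12@(0, 1, 0) [-z clear] — {P12, P2, P3, P4, P7, P8, P9}
8. P6@(1, 0, 0) [+z clear] — {P12, P2, P3, P4, P6, P7, P8, P9}
9. P11@(0, 2, 0) [-x clear] — {P11, P12, P2, P3, P4, P6, P7, P8, P9}

P9; P8; P2; P7; P3; P4; P12; P6; P11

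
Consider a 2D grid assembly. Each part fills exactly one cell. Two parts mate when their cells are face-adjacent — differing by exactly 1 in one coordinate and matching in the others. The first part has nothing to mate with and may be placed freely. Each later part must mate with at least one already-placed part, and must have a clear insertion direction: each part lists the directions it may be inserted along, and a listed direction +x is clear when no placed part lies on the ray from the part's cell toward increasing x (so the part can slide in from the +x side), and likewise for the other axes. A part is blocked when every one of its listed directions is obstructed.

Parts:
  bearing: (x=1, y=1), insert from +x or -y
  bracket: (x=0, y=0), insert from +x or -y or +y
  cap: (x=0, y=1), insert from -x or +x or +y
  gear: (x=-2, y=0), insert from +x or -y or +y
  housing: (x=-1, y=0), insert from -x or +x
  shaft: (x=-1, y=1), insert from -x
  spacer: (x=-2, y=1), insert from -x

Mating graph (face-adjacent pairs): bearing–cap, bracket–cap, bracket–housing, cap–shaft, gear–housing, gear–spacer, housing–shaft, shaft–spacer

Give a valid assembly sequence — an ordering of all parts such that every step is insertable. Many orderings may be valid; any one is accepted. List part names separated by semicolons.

1. cap@(0, 1) [-x clear] — {cap}
2. bearing@(1, 1) [+x clear] — {bearing, cap}
3. bracket@(0, 0) [+x clear] — {bearing, bracket, cap}
4. housing@(-1, 0) [-x clear] — {bearing, bracket, cap, housing}
5. gear@(-2, 0) [-y clear] — {bearing, bracket, cap, gear, housing}
6. shaft@(-1, 1) [-x clear] — {bearing, bracket, cap, gear, housing, shaft}
7. spacer@(-2, 1) [-x clear] — {bearing, bracket, cap, gear, housing, shaft, spacer}

cap; bearing; bracket; housing; gear; shaft; spacer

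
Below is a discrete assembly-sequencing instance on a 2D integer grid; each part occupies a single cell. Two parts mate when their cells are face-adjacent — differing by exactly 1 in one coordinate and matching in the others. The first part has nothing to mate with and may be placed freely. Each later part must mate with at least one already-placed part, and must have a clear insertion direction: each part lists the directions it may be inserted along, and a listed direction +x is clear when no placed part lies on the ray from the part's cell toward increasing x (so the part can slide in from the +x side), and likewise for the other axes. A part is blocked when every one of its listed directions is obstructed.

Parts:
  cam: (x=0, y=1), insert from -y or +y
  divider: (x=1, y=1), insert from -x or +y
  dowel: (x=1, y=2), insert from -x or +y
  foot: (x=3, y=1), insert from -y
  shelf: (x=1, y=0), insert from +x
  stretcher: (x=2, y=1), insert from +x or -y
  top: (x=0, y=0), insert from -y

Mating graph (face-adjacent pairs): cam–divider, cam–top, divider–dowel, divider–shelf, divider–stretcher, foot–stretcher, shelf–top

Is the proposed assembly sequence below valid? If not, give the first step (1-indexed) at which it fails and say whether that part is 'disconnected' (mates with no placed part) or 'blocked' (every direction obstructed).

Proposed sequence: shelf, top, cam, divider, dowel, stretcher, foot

1. shelf@(1, 0) [+x clear] — {shelf}
2. top@(0, 0) [-y clear] — {shelf, top}
3. cam@(0, 1) [+y clear] — {cam, shelf, top}
4. divider@(1, 1) [+y clear] — {cam, divider, shelf, top}
5. dowel@(1, 2) [-x clear] — {cam, divider, dowel, shelf, top}
6. stretcher@(2, 1) [+x clear] — {cam, divider, dowel, shelf, stretcher, top}
7. foot@(3, 1) [-y clear] — {cam, divider, dowel, foot, shelf, stretcher, top}

Valid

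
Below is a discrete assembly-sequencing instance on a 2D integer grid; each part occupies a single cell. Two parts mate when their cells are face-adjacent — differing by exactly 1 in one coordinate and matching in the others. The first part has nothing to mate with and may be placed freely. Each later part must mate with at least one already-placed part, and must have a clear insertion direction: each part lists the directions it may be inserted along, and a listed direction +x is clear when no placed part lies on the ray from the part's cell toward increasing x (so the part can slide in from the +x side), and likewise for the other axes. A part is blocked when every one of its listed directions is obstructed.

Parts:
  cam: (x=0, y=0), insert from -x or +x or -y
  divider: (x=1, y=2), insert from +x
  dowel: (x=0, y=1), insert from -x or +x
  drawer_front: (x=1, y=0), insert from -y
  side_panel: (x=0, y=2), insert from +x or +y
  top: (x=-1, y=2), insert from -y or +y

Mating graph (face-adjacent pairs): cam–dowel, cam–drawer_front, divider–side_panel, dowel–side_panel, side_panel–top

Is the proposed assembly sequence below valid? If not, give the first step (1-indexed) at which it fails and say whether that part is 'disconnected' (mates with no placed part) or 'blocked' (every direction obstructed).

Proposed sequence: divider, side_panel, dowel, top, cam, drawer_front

Valid

1. divider@(1, 2) [+x clear] — {divider}
2. side_panel@(0, 2) [+y clear] — {divider, side_panel}
3. dowel@(0, 1) [-x clear] — {divider, dowel, side_panel}
4. top@(-1, 2) [-y clear] — {divider, dowel, side_panel, top}
5. cam@(0, 0) [-x clear] — {cam, divider, dowel, side_panel, top}
6. drawer_front@(1, 0) [-y clear] — {cam, divider, dowel, drawer_front, side_panel, top}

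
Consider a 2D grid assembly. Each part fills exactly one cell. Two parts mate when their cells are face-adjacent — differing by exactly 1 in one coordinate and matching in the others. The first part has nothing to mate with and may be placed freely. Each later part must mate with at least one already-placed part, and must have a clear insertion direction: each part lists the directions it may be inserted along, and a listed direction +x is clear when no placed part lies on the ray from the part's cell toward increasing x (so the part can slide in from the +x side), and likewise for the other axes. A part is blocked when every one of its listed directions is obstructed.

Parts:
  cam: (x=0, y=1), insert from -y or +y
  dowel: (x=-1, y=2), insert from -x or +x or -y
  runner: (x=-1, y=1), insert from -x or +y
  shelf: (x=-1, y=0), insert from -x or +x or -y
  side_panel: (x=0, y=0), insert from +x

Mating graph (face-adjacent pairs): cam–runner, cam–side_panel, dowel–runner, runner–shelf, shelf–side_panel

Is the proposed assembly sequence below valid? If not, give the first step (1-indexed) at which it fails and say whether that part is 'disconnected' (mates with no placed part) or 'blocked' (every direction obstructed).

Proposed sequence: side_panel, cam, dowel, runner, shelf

1. side_panel@(0, 0) [+x clear] — {side_panel}
2. cam@(0, 1) [+y clear] — {cam, side_panel}
3. dowel@(-1, 2) — no placed neighbour ⇒ disconnected

Invalid at step 3 (disconnected)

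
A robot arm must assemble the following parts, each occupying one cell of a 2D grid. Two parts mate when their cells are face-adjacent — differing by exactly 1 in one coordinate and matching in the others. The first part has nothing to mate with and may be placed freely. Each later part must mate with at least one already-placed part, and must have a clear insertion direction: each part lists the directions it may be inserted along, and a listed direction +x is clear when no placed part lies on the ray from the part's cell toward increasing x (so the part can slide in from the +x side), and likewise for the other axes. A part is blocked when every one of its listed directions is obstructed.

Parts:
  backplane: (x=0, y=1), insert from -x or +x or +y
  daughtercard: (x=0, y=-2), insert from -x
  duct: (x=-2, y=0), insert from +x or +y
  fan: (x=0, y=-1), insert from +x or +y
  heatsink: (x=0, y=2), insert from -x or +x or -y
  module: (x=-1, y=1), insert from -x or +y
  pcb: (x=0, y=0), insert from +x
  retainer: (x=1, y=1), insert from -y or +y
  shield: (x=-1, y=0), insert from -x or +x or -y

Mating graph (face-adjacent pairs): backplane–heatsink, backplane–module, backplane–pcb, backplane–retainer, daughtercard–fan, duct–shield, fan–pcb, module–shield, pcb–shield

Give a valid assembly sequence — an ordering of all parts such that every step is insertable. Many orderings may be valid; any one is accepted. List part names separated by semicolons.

fan; pcb; daughtercard; shield; module; duct; backplane; heatsink; retainer

1. fan@(0, -1) [+x clear] — {fan}
2. pcb@(0, 0) [+x clear] — {fan, pcb}
3. daughtercard@(0, -2) [-x clear] — {daughtercard, fan, pcb}
4. shield@(-1, 0) [-x clear] — {daughtercard, fan, pcb, shield}
5. module@(-1, 1) [-x clear] — {daughtercard, fan, module, pcb, shield}
6. duct@(-2, 0) [+y clear] — {daughtercard, duct, fan, module, pcb, shield}
7. backplane@(0, 1) [+x clear] — {backplane, daughtercard, duct, fan, module, pcb, shield}
8. heatsink@(0, 2) [-x clear] — {backplane, daughtercard, duct, fan, heatsink, module, pcb, shield}
9. retainer@(1, 1) [-y clear] — {backplane, daughtercard, duct, fan, heatsink, module, pcb, retainer, shield}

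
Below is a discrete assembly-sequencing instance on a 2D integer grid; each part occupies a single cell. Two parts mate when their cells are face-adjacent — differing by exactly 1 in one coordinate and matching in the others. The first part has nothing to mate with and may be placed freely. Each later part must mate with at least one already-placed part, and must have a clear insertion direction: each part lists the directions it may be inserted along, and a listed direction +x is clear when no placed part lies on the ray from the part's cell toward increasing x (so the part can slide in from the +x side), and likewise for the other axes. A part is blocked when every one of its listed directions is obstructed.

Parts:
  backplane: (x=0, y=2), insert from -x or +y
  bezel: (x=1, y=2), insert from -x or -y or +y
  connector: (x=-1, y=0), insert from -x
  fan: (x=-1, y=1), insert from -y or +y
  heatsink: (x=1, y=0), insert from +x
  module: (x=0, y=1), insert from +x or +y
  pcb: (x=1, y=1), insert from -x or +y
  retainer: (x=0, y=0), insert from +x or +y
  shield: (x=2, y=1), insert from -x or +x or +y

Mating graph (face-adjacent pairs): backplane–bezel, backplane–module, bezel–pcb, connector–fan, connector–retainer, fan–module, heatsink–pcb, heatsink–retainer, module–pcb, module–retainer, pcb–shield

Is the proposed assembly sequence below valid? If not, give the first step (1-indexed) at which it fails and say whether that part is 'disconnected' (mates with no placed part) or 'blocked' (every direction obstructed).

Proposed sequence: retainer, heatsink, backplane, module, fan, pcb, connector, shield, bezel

1. retainer@(0, 0) [+x clear] — {retainer}
2. heatsink@(1, 0) [+x clear] — {heatsink, retainer}
3. backplane@(0, 2) — no placed neighbour ⇒ disconnected

Invalid at step 3 (disconnected)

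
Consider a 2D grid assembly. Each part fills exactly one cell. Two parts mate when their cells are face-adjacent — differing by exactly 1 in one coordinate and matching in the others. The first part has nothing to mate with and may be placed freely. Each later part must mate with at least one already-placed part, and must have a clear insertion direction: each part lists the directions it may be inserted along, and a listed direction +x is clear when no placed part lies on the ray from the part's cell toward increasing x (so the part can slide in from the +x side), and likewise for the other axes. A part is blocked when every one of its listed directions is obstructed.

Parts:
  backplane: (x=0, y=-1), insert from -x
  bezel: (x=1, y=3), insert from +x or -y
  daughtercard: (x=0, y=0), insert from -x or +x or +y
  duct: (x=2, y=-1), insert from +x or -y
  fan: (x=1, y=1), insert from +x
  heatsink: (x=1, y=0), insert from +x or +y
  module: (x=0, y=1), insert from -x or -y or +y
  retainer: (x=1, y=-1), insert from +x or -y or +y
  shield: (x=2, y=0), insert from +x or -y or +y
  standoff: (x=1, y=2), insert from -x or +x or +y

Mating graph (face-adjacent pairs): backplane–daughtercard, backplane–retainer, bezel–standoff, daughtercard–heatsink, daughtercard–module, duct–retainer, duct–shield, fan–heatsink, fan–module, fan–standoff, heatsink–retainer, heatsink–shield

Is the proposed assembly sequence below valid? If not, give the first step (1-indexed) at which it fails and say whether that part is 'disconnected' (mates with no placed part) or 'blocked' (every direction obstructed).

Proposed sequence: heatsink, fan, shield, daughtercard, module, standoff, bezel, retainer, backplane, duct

1. heatsink@(1, 0) [+x clear] — {heatsink}
2. fan@(1, 1) [+x clear] — {fan, heatsink}
3. shield@(2, 0) [+x clear] — {fan, heatsink, shield}
4. daughtercard@(0, 0) [-x clear] — {daughtercard, fan, heatsink, shield}
5. module@(0, 1) [-x clear] — {daughtercard, fan, heatsink, module, shield}
6. standoff@(1, 2) [-x clear] — {daughtercard, fan, heatsink, module, shield, standoff}
7. bezel@(1, 3) [+x clear] — {bezel, daughtercard, fan, heatsink, module, shield, standoff}
8. retainer@(1, -1) [+x clear] — {bezel, daughtercard, fan, heatsink, module, retainer, shield, standoff}
9. backplane@(0, -1) [-x clear] — {backplane, bezel, daughtercard, fan, heatsink, module, retainer, shield, standoff}
10. duct@(2, -1) [+x clear] — {backplane, bezel, daughtercard, duct, fan, heatsink, module, retainer, shield, standoff}

Valid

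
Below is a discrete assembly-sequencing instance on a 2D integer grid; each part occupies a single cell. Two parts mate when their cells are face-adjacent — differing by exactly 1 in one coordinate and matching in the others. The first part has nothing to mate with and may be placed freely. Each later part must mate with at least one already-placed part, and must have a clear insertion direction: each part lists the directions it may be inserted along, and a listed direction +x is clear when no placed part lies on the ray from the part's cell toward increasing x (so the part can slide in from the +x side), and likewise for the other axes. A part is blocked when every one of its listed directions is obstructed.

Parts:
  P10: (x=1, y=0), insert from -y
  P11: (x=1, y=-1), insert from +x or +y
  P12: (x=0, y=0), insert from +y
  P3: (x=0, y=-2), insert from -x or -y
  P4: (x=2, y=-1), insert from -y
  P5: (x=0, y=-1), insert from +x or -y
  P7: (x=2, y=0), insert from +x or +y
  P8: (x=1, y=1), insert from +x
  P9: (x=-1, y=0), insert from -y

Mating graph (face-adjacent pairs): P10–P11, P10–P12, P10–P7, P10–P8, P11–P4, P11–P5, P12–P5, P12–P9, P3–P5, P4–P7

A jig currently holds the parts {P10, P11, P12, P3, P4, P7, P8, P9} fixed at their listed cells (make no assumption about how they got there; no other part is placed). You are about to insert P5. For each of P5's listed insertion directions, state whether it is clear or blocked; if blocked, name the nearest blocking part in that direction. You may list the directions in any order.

+x: nearest on ray is P11@(1, -1) ⇒ blocked
-y: nearest on ray is P3@(0, -2) ⇒ blocked

+x: blocked by P11; -y: blocked by P3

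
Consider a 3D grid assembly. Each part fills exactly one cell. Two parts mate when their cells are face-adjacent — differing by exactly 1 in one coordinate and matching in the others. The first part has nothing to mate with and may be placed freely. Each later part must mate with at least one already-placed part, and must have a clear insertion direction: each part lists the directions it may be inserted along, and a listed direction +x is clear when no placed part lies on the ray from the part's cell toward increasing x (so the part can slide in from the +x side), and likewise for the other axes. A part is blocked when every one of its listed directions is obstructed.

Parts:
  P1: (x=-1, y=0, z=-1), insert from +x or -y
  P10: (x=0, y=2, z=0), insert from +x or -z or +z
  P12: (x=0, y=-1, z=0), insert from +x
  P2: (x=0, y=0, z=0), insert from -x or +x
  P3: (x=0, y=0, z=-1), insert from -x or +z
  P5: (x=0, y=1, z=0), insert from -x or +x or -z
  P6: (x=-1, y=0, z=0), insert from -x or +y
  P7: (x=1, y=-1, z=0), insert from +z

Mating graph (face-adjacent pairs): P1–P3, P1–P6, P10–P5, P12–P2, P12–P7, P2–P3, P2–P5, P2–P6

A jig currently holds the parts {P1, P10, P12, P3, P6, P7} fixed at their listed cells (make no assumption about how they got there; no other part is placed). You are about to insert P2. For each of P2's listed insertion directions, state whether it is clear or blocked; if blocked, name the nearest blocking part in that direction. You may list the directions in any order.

+x: clear; -x: blocked by P6

-x: nearest on ray is P6@(-1, 0, 0) ⇒ blocked
+x: ray from P2(0, 0, 0) has no placed part ⇒ clear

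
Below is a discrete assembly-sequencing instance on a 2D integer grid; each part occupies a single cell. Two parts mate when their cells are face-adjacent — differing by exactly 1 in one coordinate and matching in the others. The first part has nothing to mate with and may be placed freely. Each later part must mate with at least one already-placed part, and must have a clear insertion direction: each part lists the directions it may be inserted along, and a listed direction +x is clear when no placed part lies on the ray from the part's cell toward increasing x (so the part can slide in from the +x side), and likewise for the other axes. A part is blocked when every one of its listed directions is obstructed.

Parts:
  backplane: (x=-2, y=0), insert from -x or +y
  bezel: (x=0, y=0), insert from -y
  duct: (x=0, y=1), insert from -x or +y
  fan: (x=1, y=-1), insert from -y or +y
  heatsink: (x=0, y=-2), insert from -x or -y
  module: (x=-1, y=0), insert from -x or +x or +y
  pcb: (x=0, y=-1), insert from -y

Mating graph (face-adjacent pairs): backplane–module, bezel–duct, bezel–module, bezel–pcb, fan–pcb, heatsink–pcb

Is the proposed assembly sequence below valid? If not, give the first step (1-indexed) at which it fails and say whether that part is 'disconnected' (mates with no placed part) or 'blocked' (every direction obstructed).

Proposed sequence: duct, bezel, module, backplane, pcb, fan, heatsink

Valid

1. duct@(0, 1) [-x clear] — {duct}
2. bezel@(0, 0) [-y clear] — {bezel, duct}
3. module@(-1, 0) [-x clear] — {bezel, duct, module}
4. backplane@(-2, 0) [-x clear] — {backplane, bezel, duct, module}
5. pcb@(0, -1) [-y clear] — {backplane, bezel, duct, module, pcb}
6. fan@(1, -1) [-y clear] — {backplane, bezel, duct, fan, module, pcb}
7. heatsink@(0, -2) [-x clear] — {backplane, bezel, duct, fan, heatsink, module, pcb}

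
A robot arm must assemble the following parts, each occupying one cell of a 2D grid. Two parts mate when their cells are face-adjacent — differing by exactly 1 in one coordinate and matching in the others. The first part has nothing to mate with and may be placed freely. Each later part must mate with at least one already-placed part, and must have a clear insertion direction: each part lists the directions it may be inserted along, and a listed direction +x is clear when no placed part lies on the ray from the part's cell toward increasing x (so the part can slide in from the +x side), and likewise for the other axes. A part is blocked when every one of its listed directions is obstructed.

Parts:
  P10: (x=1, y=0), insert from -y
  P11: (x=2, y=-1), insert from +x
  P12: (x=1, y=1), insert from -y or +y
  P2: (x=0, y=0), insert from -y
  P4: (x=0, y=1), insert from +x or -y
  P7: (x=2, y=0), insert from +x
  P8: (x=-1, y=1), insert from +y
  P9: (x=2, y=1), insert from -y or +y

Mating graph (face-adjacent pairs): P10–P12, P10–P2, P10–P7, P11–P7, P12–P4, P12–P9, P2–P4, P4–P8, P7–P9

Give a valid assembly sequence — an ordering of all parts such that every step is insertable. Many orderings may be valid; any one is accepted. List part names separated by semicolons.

P9; P7; P11; P10; P12; P4; P8; P2

1. P9@(2, 1) [-y clear] — {P9}
2. P7@(2, 0) [+x clear] — {P7, P9}
3. P11@(2, -1) [+x clear] — {P11, P7, P9}
4. P10@(1, 0) [-y clear] — {P10, P11, P7, P9}
5. P12@(1, 1) [+y clear] — {P10, P11, P12, P7, P9}
6. P4@(0, 1) [-y clear] — {P10, P11, P12, P4, P7, P9}
7. P8@(-1, 1) [+y clear] — {P10, P11, P12, P4, P7, P8, P9}
8. P2@(0, 0) [-y clear] — {P10, P11, P12, P2, P4, P7, P8, P9}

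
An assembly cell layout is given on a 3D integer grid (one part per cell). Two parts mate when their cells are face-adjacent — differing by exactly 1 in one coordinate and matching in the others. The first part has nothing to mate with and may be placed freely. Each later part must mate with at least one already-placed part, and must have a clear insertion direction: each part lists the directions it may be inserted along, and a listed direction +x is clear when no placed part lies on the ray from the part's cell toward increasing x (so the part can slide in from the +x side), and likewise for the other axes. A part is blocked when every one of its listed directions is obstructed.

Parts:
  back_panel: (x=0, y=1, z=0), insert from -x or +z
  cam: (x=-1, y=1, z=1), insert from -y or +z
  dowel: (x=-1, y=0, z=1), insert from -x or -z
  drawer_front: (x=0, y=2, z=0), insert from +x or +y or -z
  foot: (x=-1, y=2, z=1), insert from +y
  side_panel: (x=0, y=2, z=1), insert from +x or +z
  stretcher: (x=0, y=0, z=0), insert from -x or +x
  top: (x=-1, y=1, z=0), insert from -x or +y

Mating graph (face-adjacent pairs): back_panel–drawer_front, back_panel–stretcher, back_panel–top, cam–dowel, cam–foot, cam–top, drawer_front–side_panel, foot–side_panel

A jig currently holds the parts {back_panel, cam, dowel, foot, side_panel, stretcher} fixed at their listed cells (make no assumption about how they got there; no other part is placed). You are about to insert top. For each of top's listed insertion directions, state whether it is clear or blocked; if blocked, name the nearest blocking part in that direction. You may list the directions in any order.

-x: ray from top(-1, 1, 0) has no placed part ⇒ clear
+y: ray from top(-1, 1, 0) has no placed part ⇒ clear

+y: clear; -x: clear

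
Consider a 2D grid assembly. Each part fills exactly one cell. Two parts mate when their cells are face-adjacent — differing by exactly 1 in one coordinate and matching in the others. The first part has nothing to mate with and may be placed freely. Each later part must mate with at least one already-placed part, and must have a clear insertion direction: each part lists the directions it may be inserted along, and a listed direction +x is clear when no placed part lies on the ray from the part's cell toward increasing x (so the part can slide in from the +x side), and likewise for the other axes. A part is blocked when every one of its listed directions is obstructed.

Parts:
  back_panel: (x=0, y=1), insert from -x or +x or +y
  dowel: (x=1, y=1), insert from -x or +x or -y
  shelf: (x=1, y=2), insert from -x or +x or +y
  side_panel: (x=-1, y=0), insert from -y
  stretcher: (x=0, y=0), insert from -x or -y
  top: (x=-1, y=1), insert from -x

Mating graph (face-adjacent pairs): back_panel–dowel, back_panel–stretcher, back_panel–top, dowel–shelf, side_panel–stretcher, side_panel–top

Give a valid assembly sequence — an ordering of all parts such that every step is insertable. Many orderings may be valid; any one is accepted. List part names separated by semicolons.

shelf; dowel; back_panel; top; side_panel; stretcher

1. shelf@(1, 2) [-x clear] — {shelf}
2. dowel@(1, 1) [-x clear] — {dowel, shelf}
3. back_panel@(0, 1) [-x clear] — {back_panel, dowel, shelf}
4. top@(-1, 1) [-x clear] — {back_panel, dowel, shelf, top}
5. side_panel@(-1, 0) [-y clear] — {back_panel, dowel, shelf, side_panel, top}
6. stretcher@(0, 0) [-y clear] — {back_panel, dowel, shelf, side_panel, stretcher, top}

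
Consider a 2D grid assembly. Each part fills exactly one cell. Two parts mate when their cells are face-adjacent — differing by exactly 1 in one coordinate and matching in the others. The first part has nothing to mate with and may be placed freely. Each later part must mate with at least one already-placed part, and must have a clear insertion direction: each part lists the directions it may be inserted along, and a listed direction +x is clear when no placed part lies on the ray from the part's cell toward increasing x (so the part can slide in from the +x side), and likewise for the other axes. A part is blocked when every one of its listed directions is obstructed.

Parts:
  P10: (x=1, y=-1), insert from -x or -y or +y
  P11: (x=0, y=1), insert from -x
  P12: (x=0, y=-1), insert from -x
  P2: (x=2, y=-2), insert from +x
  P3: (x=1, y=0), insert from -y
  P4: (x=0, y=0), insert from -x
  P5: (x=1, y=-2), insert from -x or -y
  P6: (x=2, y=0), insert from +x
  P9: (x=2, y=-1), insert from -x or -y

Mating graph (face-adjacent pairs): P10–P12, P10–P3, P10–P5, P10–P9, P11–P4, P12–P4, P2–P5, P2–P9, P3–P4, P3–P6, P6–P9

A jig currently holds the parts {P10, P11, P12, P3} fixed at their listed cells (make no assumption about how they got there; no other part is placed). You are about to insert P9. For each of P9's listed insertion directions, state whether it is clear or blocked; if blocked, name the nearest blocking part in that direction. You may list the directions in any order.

-x: blocked by P10; -y: clear

-x: nearest on ray is P10@(1, -1) ⇒ blocked
-y: ray from P9(2, -1) has no placed part ⇒ clear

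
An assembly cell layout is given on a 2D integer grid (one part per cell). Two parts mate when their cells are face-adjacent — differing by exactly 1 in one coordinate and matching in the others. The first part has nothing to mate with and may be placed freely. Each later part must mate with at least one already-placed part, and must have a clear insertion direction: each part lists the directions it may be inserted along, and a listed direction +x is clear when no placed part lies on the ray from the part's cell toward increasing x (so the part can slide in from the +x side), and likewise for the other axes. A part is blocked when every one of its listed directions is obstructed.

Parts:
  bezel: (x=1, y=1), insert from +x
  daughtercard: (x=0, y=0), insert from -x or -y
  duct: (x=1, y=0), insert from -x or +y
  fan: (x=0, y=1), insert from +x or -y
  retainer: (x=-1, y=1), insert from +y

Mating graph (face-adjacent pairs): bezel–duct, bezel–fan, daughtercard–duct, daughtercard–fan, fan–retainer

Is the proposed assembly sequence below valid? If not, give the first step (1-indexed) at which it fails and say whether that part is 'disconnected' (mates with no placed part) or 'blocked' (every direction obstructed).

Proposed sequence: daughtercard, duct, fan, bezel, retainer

Valid

1. daughtercard@(0, 0) [-x clear] — {daughtercard}
2. duct@(1, 0) [+y clear] — {daughtercard, duct}
3. fan@(0, 1) [+x clear] — {daughtercard, duct, fan}
4. bezel@(1, 1) [+x clear] — {bezel, daughtercard, duct, fan}
5. retainer@(-1, 1) [+y clear] — {bezel, daughtercard, duct, fan, retainer}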